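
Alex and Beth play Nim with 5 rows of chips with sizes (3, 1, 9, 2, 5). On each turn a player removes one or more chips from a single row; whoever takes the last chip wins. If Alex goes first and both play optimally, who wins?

Alex wins

Nim-sum: 3 ⊕ 1 ⊕ 9 ⊕ 2 ⊕ 5 = 12.
The nim-sum is 12 ≠ 0, so this is an N-position: the player to move can win; Alex has a winning move.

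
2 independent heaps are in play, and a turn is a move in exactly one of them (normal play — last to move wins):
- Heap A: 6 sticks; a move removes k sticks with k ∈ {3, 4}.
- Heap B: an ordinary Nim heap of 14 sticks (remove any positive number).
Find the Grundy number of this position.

12

Build the Grundy sequence for heap A with g(k) = mex{g(k−s) : s ∈ {3, 4}, s ≤ k}:
k:     0  1  2  3  4  5  6
g(k):  0  0  0  1  1  1  2
So g(6) = 2.
Heap B is a plain Nim heap of size 14, so its Grundy value is 14.
By the Sprague-Grundy theorem, the Grundy value of a sum of independent games is the XOR of the component values.
Combined value = 2 ⊕ 14 = 12.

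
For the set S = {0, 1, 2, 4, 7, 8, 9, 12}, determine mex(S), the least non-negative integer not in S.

The values 0, 1, 2 are all present; 3 is the first non-negative integer missing from the set.

3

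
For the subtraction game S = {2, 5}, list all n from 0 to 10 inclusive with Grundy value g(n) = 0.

0, 1, 4, 7, 8

Build the Grundy sequence with g(k) = mex{g(k−s) : s ∈ {2, 5}, s ≤ k}:
k:     0  1  2  3  4  5  6  7  8  9 10
g(k):  0  0  1  1  0  2  1  0  0  1  1
The P-positions (g = 0) in 0..10 are 0, 1, 4, 7, 8.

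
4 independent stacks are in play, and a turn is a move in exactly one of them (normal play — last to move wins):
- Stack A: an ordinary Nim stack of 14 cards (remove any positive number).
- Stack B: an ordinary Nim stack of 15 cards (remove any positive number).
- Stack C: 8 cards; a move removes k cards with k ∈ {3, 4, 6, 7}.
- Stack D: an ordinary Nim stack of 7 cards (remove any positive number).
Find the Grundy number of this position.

4

Stack A is a plain Nim stack of size 14, so its Grundy value is 14.
Stack B is a plain Nim stack of size 15, so its Grundy value is 15.
For stack C, compute g(0), g(1), … with moves {3, 4, 6, 7}:
k:     0  1  2  3  4  5  6  7  8
g(k):  0  0  0  1  1  1  2  2  2
So g(8) = 2.
Stack D is a plain Nim stack of size 7, so its Grundy value is 7.
The value of a disjunctive sum is the nim-sum of the parts.
Combined value = 14 XOR 15 XOR 2 XOR 7 = 4.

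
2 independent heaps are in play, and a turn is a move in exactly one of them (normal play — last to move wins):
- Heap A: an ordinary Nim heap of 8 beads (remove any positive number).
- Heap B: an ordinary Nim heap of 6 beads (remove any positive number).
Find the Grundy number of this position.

14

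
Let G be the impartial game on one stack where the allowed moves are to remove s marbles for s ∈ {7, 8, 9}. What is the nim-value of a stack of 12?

Grundy values for subtraction set {7, 8, 9}:
k:     0  1  2  3  4  5  6  7  8  9 10 11 12
g(k):  0  0  0  0  0  0  0  1  1  1  1  1  1
So g(12) = 1.

1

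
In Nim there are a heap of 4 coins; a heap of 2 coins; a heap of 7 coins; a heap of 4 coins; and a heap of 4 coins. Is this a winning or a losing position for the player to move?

Compute the nim-sum pairwise:
4 ⊕ 2 = 6
6 ⊕ 7 = 1
1 ⊕ 4 = 5
5 ⊕ 4 = 1
The nim-sum is 1 ≠ 0, so this is an N-position: the player to move can win.

Winning position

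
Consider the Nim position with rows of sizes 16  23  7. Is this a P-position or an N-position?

P-position

In binary:
  10000  (16)
  10111  (23)
  00111  (7)
  -----
  00000  (0)
The nim-sum is 0, so this is a P-position: the player to move is in a losing position under optimal play.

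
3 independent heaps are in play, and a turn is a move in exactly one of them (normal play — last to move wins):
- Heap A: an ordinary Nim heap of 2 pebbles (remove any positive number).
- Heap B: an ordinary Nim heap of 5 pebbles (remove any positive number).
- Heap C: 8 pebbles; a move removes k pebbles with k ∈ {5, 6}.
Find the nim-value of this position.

Heap A is a plain Nim heap of size 2, so its Grundy value is 2.
Heap B is a plain Nim heap of size 5, so its Grundy value is 5.
For heap C, compute g(0), g(1), … with moves {5, 6}:
g(0) = mex{} = 0
g(1) = mex{} = 0
g(2) = mex{} = 0
g(3) = mex{} = 0
g(4) = mex{} = 0
g(5) = mex{0} = 1
g(6) = mex{0} = 1
g(7) = mex{0} = 1
g(8) = mex{0} = 1
So g(8) = 1.
By the Sprague-Grundy theorem, the Grundy value of a sum of independent games is the XOR of the component values.
Combined value = 2 ⊕ 5 ⊕ 1 = 6.

6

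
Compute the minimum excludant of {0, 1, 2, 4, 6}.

The values 0, 1, 2 are all present; 3 is the first non-negative integer missing from the set.

3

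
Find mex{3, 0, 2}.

0 is in the set but 1 is not, so the mex is 1.

1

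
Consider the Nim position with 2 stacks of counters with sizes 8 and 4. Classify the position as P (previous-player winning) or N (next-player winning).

N-position

Compute the nim-sum pairwise:
8 ⊕ 4 = 12
The nim-sum is 12 ≠ 0, so this is an N-position: the player to move can win.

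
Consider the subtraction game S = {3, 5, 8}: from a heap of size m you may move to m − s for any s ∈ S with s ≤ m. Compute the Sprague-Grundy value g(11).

0

Grundy values for subtraction set {3, 5, 8}:
k:     0  1  2  3  4  5  6  7  8  9 10 11
g(k):  0  0  0  1  1  1  2  2  2  3  3  0
So g(11) = 0.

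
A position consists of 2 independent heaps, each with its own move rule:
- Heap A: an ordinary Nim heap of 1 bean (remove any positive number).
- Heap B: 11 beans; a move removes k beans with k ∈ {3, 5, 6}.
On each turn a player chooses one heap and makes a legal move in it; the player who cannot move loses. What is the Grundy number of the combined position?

1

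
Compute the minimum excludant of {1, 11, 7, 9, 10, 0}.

The values 0, 1 are all present; 2 is the first non-negative integer missing from the set.

2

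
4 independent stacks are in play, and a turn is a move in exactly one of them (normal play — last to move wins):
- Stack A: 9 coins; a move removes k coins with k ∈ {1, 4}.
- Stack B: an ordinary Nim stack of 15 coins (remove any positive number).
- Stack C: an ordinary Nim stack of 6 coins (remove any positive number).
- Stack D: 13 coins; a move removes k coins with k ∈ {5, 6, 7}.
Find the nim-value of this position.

11

For stack A, compute g(0), g(1), … with moves {1, 4}:
g(0) = mex{} = 0
g(1) = mex{0} = 1
g(2) = mex{1} = 0
g(3) = mex{0} = 1
g(4) = mex{0,1} = 2
g(5) = mex{1,2} = 0
g(6) = mex{0} = 1
g(7) = mex{1} = 0
g(8) = mex{0,2} = 1
g(9) = mex{0,1} = 2
So g(9) = 2.
Stack B is a plain Nim stack of size 15, so its Grundy value is 15.
Stack C is a plain Nim stack of size 6, so its Grundy value is 6.
Grundy values for stack D (subtraction set {5, 6, 7}):
g(0) = mex{} = 0
g(1) = mex{} = 0
g(2) = mex{} = 0
g(3) = mex{} = 0
g(4) = mex{} = 0
g(5) = mex{0} = 1
g(6) = mex{0} = 1
g(7) = mex{0} = 1
g(8) = mex{0} = 1
g(9) = mex{0} = 1
g(10) = mex{0,1} = 2
g(11) = mex{0,1} = 2
g(12) = mex{1} = 0
g(13) = mex{1} = 0
So g(13) = 0.
By the Sprague-Grundy theorem, the Grundy value of a sum of independent games is the XOR of the component values.
Combined value = 2 ⊕ 15 ⊕ 6 ⊕ 0 = 11.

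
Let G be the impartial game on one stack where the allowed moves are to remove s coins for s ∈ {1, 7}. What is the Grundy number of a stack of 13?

Build the Grundy sequence with g(k) = mex{g(k−s) : s ∈ {1, 7}, s ≤ k}:
g(0) = mex{} = 0
g(1) = mex{0} = 1
g(2) = mex{1} = 0
g(3) = mex{0} = 1
g(4) = mex{1} = 0
g(5) = mex{0} = 1
g(6) = mex{1} = 0
g(7) = mex{0} = 1
g(8) = mex{1} = 0
g(9) = mex{0} = 1
g(10) = mex{1} = 0
g(11) = mex{0} = 1
g(12) = mex{1} = 0
g(13) = mex{0} = 1
So g(13) = 1.

1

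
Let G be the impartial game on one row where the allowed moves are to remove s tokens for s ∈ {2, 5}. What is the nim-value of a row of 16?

Compute g(0), g(1), … for moves {2, 5}:
k:     0  1  2  3  4  5  6  7  8  9 10 11 12 13 14 15 16
g(k):  0  0  1  1  0  2  1  0  0  1  1  0  2  1  0  0  1
So g(16) = 1.

1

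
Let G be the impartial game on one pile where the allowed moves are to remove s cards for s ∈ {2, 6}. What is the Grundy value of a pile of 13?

Build the Grundy sequence with g(k) = mex{g(k−s) : s ∈ {2, 6}, s ≤ k}:
k:     0  1  2  3  4  5  6  7  8  9 10 11 12 13
g(k):  0  0  1  1  0  0  1  1  0  0  1  1  0  0
So g(13) = 0.

0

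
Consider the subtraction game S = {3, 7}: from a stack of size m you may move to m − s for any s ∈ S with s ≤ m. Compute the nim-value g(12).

0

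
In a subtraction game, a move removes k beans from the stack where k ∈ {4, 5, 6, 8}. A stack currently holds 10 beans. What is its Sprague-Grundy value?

2

Build the Grundy sequence with g(k) = mex{g(k−s) : s ∈ {4, 5, 6, 8}, s ≤ k}:
k:     0  1  2  3  4  5  6  7  8  9 10
g(k):  0  0  0  0  1  1  1  1  2  2  2
So g(10) = 2.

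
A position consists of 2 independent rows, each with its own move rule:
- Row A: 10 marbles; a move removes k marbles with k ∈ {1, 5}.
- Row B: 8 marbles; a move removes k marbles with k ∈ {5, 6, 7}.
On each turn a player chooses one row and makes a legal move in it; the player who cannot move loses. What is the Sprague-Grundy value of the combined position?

Grundy values for row A (subtraction set {1, 5}):
k:     0  1  2  3  4  5  6  7  8  9 10
g(k):  0  1  0  1  0  1  0  1  0  1  0
So g(10) = 0.
Build the Grundy sequence for row B with g(k) = mex{g(k−s) : s ∈ {5, 6, 7}, s ≤ k}:
k:     0  1  2  3  4  5  6  7  8
g(k):  0  0  0  0  0  1  1  1  1
So g(8) = 1.
The value of a disjunctive sum is the nim-sum of the parts.
Combined value = 0 ⊕ 1 = 1.

1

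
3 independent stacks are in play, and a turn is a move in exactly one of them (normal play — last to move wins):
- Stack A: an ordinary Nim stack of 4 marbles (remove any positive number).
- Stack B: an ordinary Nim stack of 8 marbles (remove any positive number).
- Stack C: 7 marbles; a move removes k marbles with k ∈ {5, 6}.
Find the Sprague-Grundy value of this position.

Stack A is a plain Nim stack of size 4, so its Grundy value is 4.
Stack B is a plain Nim stack of size 8, so its Grundy value is 8.
Grundy values for stack C (subtraction set {5, 6}):
k:     0  1  2  3  4  5  6  7
g(k):  0  0  0  0  0  1  1  1
So g(7) = 1.
By the Sprague-Grundy theorem, the Grundy value of a sum of independent games is the XOR of the component values.
Combined value = 4 ⊕ 8 ⊕ 1 = 13.

13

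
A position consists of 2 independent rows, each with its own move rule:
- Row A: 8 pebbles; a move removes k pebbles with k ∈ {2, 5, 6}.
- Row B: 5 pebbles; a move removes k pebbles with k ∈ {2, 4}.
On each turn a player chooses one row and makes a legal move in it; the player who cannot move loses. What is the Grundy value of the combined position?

Grundy values for row A (subtraction set {2, 5, 6}):
k:     0  1  2  3  4  5  6  7  8
g(k):  0  0  1  1  0  2  1  3  0
So g(8) = 0.
Build the Grundy sequence for row B with g(k) = mex{g(k−s) : s ∈ {2, 4}, s ≤ k}:
g(0) = mex{} = 0
g(1) = mex{} = 0
g(2) = mex{0} = 1
g(3) = mex{0} = 1
g(4) = mex{0,1} = 2
g(5) = mex{0,1} = 2
So g(5) = 2.
The value of a disjunctive sum is the nim-sum of the parts.
Combined value = 0 XOR 2 = 2.

2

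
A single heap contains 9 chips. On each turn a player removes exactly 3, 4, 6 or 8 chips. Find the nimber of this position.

3

Grundy values for subtraction set {3, 4, 6, 8}:
g(0) = mex{} = 0
g(1) = mex{} = 0
g(2) = mex{} = 0
g(3) = mex{0} = 1
g(4) = mex{0} = 1
g(5) = mex{0} = 1
g(6) = mex{0,1} = 2
g(7) = mex{0,1} = 2
g(8) = mex{0,1} = 2
g(9) = mex{0,1,2} = 3
So g(9) = 3.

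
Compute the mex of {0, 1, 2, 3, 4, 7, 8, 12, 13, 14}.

The values 0, 1, 2, 3, 4 are all present; 5 is the first non-negative integer missing from the set.

5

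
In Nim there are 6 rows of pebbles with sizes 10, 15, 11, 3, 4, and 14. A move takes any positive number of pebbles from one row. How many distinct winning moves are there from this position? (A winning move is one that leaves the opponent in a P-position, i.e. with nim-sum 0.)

In binary:
  1010  (10)
  1111  (15)
  1011  (11)
  0011  (3)
  0100  (4)
  1110  (14)
  ----
  0111  (7)
The overall nim-sum is X = 7. A row of size p has a winning move iff p XOR X < p (reduce it to p XOR X).
  10: 10 XOR 7 = 13 ≥ 10 — no move.
  15: 15 XOR 7 = 8 < 15 — winning move (to 8).
  11: 11 XOR 7 = 12 ≥ 11 — no move.
  3: 3 XOR 7 = 4 ≥ 3 — no move.
  4: 4 XOR 7 = 3 < 4 — winning move (to 3).
  14: 14 XOR 7 = 9 < 14 — winning move (to 9).
That gives 3 winning moves.

3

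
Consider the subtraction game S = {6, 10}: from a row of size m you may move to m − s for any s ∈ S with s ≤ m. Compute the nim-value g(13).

2

Grundy values for subtraction set {6, 10}:
k:     0  1  2  3  4  5  6  7  8  9 10 11 12 13
g(k):  0  0  0  0  0  0  1  1  1  1  1  1  2  2
So g(13) = 2.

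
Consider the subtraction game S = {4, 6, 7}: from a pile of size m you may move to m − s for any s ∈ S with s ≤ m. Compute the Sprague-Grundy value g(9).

Compute g(0), g(1), … for moves {4, 6, 7}:
g(0) = mex{} = 0
g(1) = mex{} = 0
g(2) = mex{} = 0
g(3) = mex{} = 0
g(4) = mex{0} = 1
g(5) = mex{0} = 1
g(6) = mex{0} = 1
g(7) = mex{0} = 1
g(8) = mex{0,1} = 2
g(9) = mex{0,1} = 2
So g(9) = 2.

2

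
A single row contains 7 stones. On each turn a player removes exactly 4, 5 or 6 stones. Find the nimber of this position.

Grundy values for subtraction set {4, 5, 6}:
g(0) = mex{} = 0
g(1) = mex{} = 0
g(2) = mex{} = 0
g(3) = mex{} = 0
g(4) = mex{0} = 1
g(5) = mex{0} = 1
g(6) = mex{0} = 1
g(7) = mex{0} = 1
So g(7) = 1.

1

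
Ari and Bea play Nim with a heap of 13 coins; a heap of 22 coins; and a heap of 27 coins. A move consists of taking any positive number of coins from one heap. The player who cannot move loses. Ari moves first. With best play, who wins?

Write each in binary and XOR column by column:
  01101  (13)
  10110  (22)
  11011  (27)
  -----
  00000  (0)
The nim-sum is 0, so this is a P-position: the player to move is in a losing position under optimal play; Ari is about to move from it and so loses — Bea wins.

Bea wins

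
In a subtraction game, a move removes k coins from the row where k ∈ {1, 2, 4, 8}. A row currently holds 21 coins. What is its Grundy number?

Compute g(0), g(1), … for moves {1, 2, 4, 8}:
k:     0  1  2  3  4  5  6  7  8  9 10 11 12 13 14 15 16 17 18 19 20 21
g(k):  0  1  2  0  1  2  0  1  2  0  1  2  0  1  2  0  1  2  0  1  2  0
So g(21) = 0.

0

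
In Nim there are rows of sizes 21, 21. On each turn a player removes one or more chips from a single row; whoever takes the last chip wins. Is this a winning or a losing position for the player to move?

Nim-sum: 21 ^ 21 = 0.
The nim-sum is 0, so this is a P-position: the player to move is in a losing position under optimal play.

Losing position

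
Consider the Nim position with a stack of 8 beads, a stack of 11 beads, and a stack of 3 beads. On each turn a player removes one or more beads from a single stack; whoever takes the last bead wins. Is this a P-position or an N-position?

In binary:
  1000  (8)
  1011  (11)
  0011  (3)
  ----
  0000  (0)
The nim-sum is 0, so this is a P-position: the player to move is in a losing position under optimal play.

P-position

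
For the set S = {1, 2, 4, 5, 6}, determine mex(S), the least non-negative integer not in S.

0 is not in the set, so the mex is 0.

0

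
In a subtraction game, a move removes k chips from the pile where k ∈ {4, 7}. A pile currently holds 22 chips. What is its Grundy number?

0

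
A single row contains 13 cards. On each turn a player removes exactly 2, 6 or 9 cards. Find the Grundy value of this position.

2

Grundy values for subtraction set {2, 6, 9}:
k:     0  1  2  3  4  5  6  7  8  9 10 11 12 13
g(k):  0  0  1  1  0  0  1  1  0  2  1  3  0  2
So g(13) = 2.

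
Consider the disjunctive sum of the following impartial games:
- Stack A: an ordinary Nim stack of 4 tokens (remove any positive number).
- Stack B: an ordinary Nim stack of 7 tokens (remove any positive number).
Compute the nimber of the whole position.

3

Stack A is a plain Nim stack of size 4, so its Grundy value is 4.
Stack B is a plain Nim stack of size 7, so its Grundy value is 7.
The value of a disjunctive sum is the nim-sum of the parts.
Combined value = 4 XOR 7 = 3.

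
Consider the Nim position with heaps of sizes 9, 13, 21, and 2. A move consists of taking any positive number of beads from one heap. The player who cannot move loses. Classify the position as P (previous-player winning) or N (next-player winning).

Write each in binary and XOR column by column:
  01001  (9)
  01101  (13)
  10101  (21)
  00010  (2)
  -----
  10011  (19)
The nim-sum is 19 ≠ 0, so this is an N-position: the player to move can win.

N-position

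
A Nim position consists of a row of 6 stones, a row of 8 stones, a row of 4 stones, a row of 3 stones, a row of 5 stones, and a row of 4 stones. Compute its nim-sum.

Compute the nim-sum pairwise:
6 ⊕ 8 = 14
14 ⊕ 4 = 10
10 ⊕ 3 = 9
9 ⊕ 5 = 12
12 ⊕ 4 = 8

8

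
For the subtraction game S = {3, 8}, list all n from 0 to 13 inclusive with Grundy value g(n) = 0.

Compute g(0), g(1), … for moves {3, 8}:
k:     0  1  2  3  4  5  6  7  8  9 10 11 12 13
g(k):  0  0  0  1  1  1  0  0  2  1  1  0  0  0
The P-positions (g = 0) in 0..13 are 0, 1, 2, 6, 7, 11, 12, 13.

0, 1, 2, 6, 7, 11, 12, 13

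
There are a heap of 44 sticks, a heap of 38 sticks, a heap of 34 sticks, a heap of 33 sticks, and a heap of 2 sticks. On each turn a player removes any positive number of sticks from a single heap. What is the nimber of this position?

11

Nim-sum: 44 ^ 38 ^ 34 ^ 33 ^ 2 = 11.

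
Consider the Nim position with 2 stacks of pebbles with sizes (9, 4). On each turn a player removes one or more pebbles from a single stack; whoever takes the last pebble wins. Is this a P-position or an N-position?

N-position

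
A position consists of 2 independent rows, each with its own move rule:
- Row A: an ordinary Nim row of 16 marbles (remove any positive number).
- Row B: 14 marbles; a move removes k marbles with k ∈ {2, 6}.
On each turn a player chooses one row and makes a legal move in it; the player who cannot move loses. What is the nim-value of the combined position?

17

Row A is a plain Nim row of size 16, so its Grundy value is 16.
Build the Grundy sequence for row B with g(k) = mex{g(k−s) : s ∈ {2, 6}, s ≤ k}:
k:     0  1  2  3  4  5  6  7  8  9 10 11 12 13 14
g(k):  0  0  1  1  0  0  1  1  0  0  1  1  0  0  1
So g(14) = 1.
The value of a disjunctive sum is the nim-sum of the parts.
Combined value = 16 ⊕ 1 = 17.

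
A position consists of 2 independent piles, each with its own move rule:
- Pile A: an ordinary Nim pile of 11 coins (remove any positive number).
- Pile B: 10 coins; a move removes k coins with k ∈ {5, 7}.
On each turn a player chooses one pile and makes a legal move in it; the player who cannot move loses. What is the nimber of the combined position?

9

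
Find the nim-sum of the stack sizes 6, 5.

Bitwise XOR of the heap sizes:
  110  (6)
  101  (5)
  ---
  011  (3)

3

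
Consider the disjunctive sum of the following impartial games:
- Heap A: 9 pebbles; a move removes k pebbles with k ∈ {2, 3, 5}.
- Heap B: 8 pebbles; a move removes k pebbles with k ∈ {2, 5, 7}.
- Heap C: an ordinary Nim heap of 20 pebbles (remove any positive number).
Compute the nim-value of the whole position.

For heap A, compute g(0), g(1), … with moves {2, 3, 5}:
g(0) = mex{} = 0
g(1) = mex{} = 0
g(2) = mex{0} = 1
g(3) = mex{0} = 1
g(4) = mex{0,1} = 2
g(5) = mex{0,1} = 2
g(6) = mex{0,1,2} = 3
g(7) = mex{1,2} = 0
g(8) = mex{1,2,3} = 0
g(9) = mex{0,2,3} = 1
So g(9) = 1.
For heap B, compute g(0), g(1), … with moves {2, 5, 7}:
g(0) = mex{} = 0
g(1) = mex{} = 0
g(2) = mex{0} = 1
g(3) = mex{0} = 1
g(4) = mex{1} = 0
g(5) = mex{0,1} = 2
g(6) = mex{0} = 1
g(7) = mex{0,1,2} = 3
g(8) = mex{0,1} = 2
So g(8) = 2.
Heap C is a plain Nim heap of size 20, so its Grundy value is 20.
The value of a disjunctive sum is the nim-sum of the parts.
Combined value = 1 ⊕ 2 ⊕ 20 = 23.

23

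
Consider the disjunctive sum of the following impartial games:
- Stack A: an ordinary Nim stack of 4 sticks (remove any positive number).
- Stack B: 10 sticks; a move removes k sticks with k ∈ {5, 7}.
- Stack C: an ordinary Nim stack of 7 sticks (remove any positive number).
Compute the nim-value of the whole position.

Stack A is a plain Nim stack of size 4, so its Grundy value is 4.
Build the Grundy sequence for stack B with g(k) = mex{g(k−s) : s ∈ {5, 7}, s ≤ k}:
k:     0  1  2  3  4  5  6  7  8  9 10
g(k):  0  0  0  0  0  1  1  1  1  1  2
So g(10) = 2.
Stack C is a plain Nim stack of size 7, so its Grundy value is 7.
By the Sprague-Grundy theorem, the Grundy value of a sum of independent games is the XOR of the component values.
Combined value = 4 XOR 2 XOR 7 = 1.

1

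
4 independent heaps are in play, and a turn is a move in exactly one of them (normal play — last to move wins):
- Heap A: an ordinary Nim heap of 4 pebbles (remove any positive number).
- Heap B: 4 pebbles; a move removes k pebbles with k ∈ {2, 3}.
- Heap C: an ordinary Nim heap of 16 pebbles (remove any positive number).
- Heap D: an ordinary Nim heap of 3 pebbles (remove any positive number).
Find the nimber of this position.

Heap A is a plain Nim heap of size 4, so its Grundy value is 4.
Grundy values for heap B (subtraction set {2, 3}):
g(0) = mex{} = 0
g(1) = mex{} = 0
g(2) = mex{0} = 1
g(3) = mex{0} = 1
g(4) = mex{0,1} = 2
So g(4) = 2.
Heap C is a plain Nim heap of size 16, so its Grundy value is 16.
Heap D is a plain Nim heap of size 3, so its Grundy value is 3.
By the Sprague-Grundy theorem, the Grundy value of a sum of independent games is the XOR of the component values.
Combined value = 4 XOR 2 XOR 16 XOR 3 = 21.

21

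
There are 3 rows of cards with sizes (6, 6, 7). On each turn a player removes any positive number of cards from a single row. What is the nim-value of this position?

Compute the nim-sum pairwise:
6 ⊕ 6 = 0
0 ⊕ 7 = 7

7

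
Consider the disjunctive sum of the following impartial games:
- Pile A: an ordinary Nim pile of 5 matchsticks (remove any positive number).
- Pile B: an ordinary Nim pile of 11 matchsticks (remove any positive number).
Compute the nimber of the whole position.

14

Pile A is a plain Nim pile of size 5, so its Grundy value is 5.
Pile B is a plain Nim pile of size 11, so its Grundy value is 11.
By the Sprague-Grundy theorem, the Grundy value of a sum of independent games is the XOR of the component values.
Combined value = 5 ⊕ 11 = 14.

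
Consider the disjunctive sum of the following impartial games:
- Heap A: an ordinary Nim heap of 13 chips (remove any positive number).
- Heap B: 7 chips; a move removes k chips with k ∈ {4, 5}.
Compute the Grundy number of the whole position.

Heap A is a plain Nim heap of size 13, so its Grundy value is 13.
Build the Grundy sequence for heap B with g(k) = mex{g(k−s) : s ∈ {4, 5}, s ≤ k}:
g(0) = mex{} = 0
g(1) = mex{} = 0
g(2) = mex{} = 0
g(3) = mex{} = 0
g(4) = mex{0} = 1
g(5) = mex{0} = 1
g(6) = mex{0} = 1
g(7) = mex{0} = 1
So g(7) = 1.
By the Sprague-Grundy theorem, the Grundy value of a sum of independent games is the XOR of the component values.
Combined value = 13 ⊕ 1 = 12.

12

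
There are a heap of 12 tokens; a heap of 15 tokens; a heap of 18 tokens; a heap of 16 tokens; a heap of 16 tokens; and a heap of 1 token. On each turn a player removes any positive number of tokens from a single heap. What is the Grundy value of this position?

16

Nim-sum: 12 ⊕ 15 ⊕ 18 ⊕ 16 ⊕ 16 ⊕ 1 = 16.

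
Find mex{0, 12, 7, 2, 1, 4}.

The values 0, 1, 2 are all present; 3 is the first non-negative integer missing from the set.

3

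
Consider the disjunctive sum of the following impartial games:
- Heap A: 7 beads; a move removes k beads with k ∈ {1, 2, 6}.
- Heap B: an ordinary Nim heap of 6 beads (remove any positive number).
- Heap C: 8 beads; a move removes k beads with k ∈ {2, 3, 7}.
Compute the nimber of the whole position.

For heap A, compute g(0), g(1), … with moves {1, 2, 6}:
k:     0  1  2  3  4  5  6  7
g(k):  0  1  2  0  1  2  3  0
So g(7) = 0.
Heap B is a plain Nim heap of size 6, so its Grundy value is 6.
Build the Grundy sequence for heap C with g(k) = mex{g(k−s) : s ∈ {2, 3, 7}, s ≤ k}:
g(0) = mex{} = 0
g(1) = mex{} = 0
g(2) = mex{0} = 1
g(3) = mex{0} = 1
g(4) = mex{0,1} = 2
g(5) = mex{1} = 0
g(6) = mex{1,2} = 0
g(7) = mex{0,2} = 1
g(8) = mex{0} = 1
So g(8) = 1.
By the Sprague-Grundy theorem, the Grundy value of a sum of independent games is the XOR of the component values.
Combined value = 0 XOR 6 XOR 1 = 7.

7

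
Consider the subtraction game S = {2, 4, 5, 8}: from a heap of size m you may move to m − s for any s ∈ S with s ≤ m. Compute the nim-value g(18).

Compute g(0), g(1), … for moves {2, 4, 5, 8}:
k:     0  1  2  3  4  5  6  7  8  9 10 11 12 13 14 15 16 17 18
g(k):  0  0  1  1  2  2  3  0  4  1  0  2  1  0  2  1  0  2  1
So g(18) = 1.

1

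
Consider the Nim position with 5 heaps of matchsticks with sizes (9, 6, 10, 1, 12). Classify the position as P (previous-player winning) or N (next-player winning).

N-position

Nim-sum: 9 ^ 6 ^ 10 ^ 1 ^ 12 = 8.
The nim-sum is 8 ≠ 0, so this is an N-position: the player to move can win.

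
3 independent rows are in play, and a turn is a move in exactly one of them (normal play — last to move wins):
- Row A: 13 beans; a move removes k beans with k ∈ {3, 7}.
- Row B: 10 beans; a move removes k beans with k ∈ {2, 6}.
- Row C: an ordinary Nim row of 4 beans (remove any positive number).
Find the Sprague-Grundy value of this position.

4

Grundy values for row A (subtraction set {3, 7}):
g(0) = mex{} = 0
g(1) = mex{} = 0
g(2) = mex{} = 0
g(3) = mex{0} = 1
g(4) = mex{0} = 1
g(5) = mex{0} = 1
g(6) = mex{1} = 0
g(7) = mex{0,1} = 2
g(8) = mex{0,1} = 2
g(9) = mex{0} = 1
g(10) = mex{1,2} = 0
g(11) = mex{1,2} = 0
g(12) = mex{1} = 0
g(13) = mex{0} = 1
So g(13) = 1.
Grundy values for row B (subtraction set {2, 6}):
k:     0  1  2  3  4  5  6  7  8  9 10
g(k):  0  0  1  1  0  0  1  1  0  0  1
So g(10) = 1.
Row C is a plain Nim row of size 4, so its Grundy value is 4.
By the Sprague-Grundy theorem, the Grundy value of a sum of independent games is the XOR of the component values.
Combined value = 1 XOR 1 XOR 4 = 4.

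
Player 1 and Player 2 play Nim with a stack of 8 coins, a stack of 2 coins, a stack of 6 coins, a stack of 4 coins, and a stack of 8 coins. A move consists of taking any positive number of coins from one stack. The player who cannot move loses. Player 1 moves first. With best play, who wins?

Nim-sum: 8 XOR 2 XOR 6 XOR 4 XOR 8 = 0.
The nim-sum is 0, so this is a P-position: the player to move is in a losing position under optimal play; Player 1 is about to move from it and so loses — Player 2 wins.

Player 2 wins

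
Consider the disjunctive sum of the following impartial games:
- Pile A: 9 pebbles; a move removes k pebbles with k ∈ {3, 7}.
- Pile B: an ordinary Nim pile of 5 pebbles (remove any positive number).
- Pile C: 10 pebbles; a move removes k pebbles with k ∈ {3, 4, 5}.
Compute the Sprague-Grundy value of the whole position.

Build the Grundy sequence for pile A with g(k) = mex{g(k−s) : s ∈ {3, 7}, s ≤ k}:
k:     0  1  2  3  4  5  6  7  8  9
g(k):  0  0  0  1  1  1  0  2  2  1
So g(9) = 1.
Pile B is a plain Nim pile of size 5, so its Grundy value is 5.
Build the Grundy sequence for pile C with g(k) = mex{g(k−s) : s ∈ {3, 4, 5}, s ≤ k}:
g(0) = mex{} = 0
g(1) = mex{} = 0
g(2) = mex{} = 0
g(3) = mex{0} = 1
g(4) = mex{0} = 1
g(5) = mex{0} = 1
g(6) = mex{0,1} = 2
g(7) = mex{0,1} = 2
g(8) = mex{1} = 0
g(9) = mex{1,2} = 0
g(10) = mex{1,2} = 0
So g(10) = 0.
The value of a disjunctive sum is the nim-sum of the parts.
Combined value = 1 XOR 5 XOR 0 = 4.

4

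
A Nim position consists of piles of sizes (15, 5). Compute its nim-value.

10

Nim-sum: 15 XOR 5 = 10.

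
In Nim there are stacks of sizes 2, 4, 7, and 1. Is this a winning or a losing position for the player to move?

Losing position

Compute the nim-sum pairwise:
2 ⊕ 4 = 6
6 ⊕ 7 = 1
1 ⊕ 1 = 0
The nim-sum is 0, so this is a P-position: the player to move is in a losing position under optimal play.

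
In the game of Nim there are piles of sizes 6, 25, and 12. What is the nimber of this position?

19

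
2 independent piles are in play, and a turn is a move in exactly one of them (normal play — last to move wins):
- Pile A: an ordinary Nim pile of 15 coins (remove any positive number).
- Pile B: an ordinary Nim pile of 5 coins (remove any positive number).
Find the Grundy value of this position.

Pile A is a plain Nim pile of size 15, so its Grundy value is 15.
Pile B is a plain Nim pile of size 5, so its Grundy value is 5.
The value of a disjunctive sum is the nim-sum of the parts.
Combined value = 15 XOR 5 = 10.

10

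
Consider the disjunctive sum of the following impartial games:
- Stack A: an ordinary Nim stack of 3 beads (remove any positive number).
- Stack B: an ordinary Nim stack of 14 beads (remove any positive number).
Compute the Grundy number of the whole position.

Stack A is a plain Nim stack of size 3, so its Grundy value is 3.
Stack B is a plain Nim stack of size 14, so its Grundy value is 14.
The value of a disjunctive sum is the nim-sum of the parts.
Combined value = 3 XOR 14 = 13.

13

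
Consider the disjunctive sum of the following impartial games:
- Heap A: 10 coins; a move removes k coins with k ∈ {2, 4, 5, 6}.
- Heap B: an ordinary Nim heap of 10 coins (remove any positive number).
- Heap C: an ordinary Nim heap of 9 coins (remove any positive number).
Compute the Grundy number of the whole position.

Build the Grundy sequence for heap A with g(k) = mex{g(k−s) : s ∈ {2, 4, 5, 6}, s ≤ k}:
k:     0  1  2  3  4  5  6  7  8  9 10
g(k):  0  0  1  1  2  2  3  3  0  0  1
So g(10) = 1.
Heap B is a plain Nim heap of size 10, so its Grundy value is 10.
Heap C is a plain Nim heap of size 9, so its Grundy value is 9.
By the Sprague-Grundy theorem, the Grundy value of a sum of independent games is the XOR of the component values.
Combined value = 1 ⊕ 10 ⊕ 9 = 2.

2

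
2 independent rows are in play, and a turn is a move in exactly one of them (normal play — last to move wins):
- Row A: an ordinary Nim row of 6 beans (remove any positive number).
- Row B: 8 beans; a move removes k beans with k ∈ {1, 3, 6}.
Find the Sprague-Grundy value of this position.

4

Row A is a plain Nim row of size 6, so its Grundy value is 6.
For row B, compute g(0), g(1), … with moves {1, 3, 6}:
g(0) = mex{} = 0
g(1) = mex{0} = 1
g(2) = mex{1} = 0
g(3) = mex{0} = 1
g(4) = mex{1} = 0
g(5) = mex{0} = 1
g(6) = mex{0,1} = 2
g(7) = mex{0,1,2} = 3
g(8) = mex{0,1,3} = 2
So g(8) = 2.
By the Sprague-Grundy theorem, the Grundy value of a sum of independent games is the XOR of the component values.
Combined value = 6 ⊕ 2 = 4.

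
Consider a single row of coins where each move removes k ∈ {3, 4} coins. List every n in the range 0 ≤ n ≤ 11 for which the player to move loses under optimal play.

0, 1, 2, 7, 8, 9

Grundy values for subtraction set {3, 4}:
k:     0  1  2  3  4  5  6  7  8  9 10 11
g(k):  0  0  0  1  1  1  2  0  0  0  1  1
The P-positions (g = 0) in 0..11 are 0, 1, 2, 7, 8, 9.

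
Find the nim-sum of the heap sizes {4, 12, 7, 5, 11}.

1

Nim-sum: 4 ⊕ 12 ⊕ 7 ⊕ 5 ⊕ 11 = 1.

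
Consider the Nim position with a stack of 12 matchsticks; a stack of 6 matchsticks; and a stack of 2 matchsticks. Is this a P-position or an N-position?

Compute the nim-sum pairwise:
12 XOR 6 = 10
10 XOR 2 = 8
The nim-sum is 8 ≠ 0, so this is an N-position: the player to move can win.

N-position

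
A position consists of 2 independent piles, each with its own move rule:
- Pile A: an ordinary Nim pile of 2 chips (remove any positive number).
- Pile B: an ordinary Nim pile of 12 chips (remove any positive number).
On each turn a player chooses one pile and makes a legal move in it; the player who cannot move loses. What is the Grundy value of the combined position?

Pile A is a plain Nim pile of size 2, so its Grundy value is 2.
Pile B is a plain Nim pile of size 12, so its Grundy value is 12.
The value of a disjunctive sum is the nim-sum of the parts.
Combined value = 2 ⊕ 12 = 14.

14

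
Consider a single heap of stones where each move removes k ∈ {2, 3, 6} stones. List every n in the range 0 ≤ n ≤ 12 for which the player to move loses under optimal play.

0, 1, 5, 9, 10

Build the Grundy sequence with g(k) = mex{g(k−s) : s ∈ {2, 3, 6}, s ≤ k}:
k:     0  1  2  3  4  5  6  7  8  9 10 11 12
g(k):  0  0  1  1  2  0  3  1  2  0  0  1  1
The P-positions (g = 0) in 0..12 are 0, 1, 5, 9, 10.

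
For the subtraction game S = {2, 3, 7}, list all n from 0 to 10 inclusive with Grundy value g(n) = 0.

0, 1, 5, 6, 10

Compute g(0), g(1), … for moves {2, 3, 7}:
k:     0  1  2  3  4  5  6  7  8  9 10
g(k):  0  0  1  1  2  0  0  1  1  2  0
The P-positions (g = 0) in 0..10 are 0, 1, 5, 6, 10.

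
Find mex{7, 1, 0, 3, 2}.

4

The values 0, 1, 2, 3 are all present; 4 is the first non-negative integer missing from the set.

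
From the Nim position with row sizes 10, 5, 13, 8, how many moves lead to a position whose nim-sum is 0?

3

Write each in binary and XOR column by column:
  1010  (10)
  0101  (5)
  1101  (13)
  1000  (8)
  ----
  1010  (10)
The overall nim-sum is X = 10. A row of size p has a winning move iff p XOR X < p (reduce it to p XOR X).
  10: 10 XOR 10 = 0 < 10 — winning move (to 0).
  5: 5 XOR 10 = 15 ≥ 5 — no move.
  13: 13 XOR 10 = 7 < 13 — winning move (to 7).
  8: 8 XOR 10 = 2 < 8 — winning move (to 2).
That gives 3 winning moves.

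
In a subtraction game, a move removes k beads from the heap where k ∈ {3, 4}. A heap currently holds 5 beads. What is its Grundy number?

Grundy values for subtraction set {3, 4}:
k:     0  1  2  3  4  5
g(k):  0  0  0  1  1  1
So g(5) = 1.

1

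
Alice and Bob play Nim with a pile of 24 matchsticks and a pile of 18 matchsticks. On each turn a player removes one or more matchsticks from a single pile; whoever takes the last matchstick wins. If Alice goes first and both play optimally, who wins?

Nim-sum: 24 XOR 18 = 10.
The nim-sum is 10 ≠ 0, so this is an N-position: the player to move can win; Alice has a winning move.

Alice wins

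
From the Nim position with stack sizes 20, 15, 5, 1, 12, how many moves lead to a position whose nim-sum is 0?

1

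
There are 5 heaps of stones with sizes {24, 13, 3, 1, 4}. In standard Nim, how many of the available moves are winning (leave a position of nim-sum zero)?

1

Compute the nim-sum pairwise:
24 ^ 13 = 21
21 ^ 3 = 22
22 ^ 1 = 23
23 ^ 4 = 19
The overall nim-sum is X = 19. A heap of size p has a winning move iff p XOR X < p (reduce it to p XOR X).
  24: 24 XOR 19 = 11 < 24 — winning move (to 11).
  13: 13 XOR 19 = 30 ≥ 13 — no move.
  3: 3 XOR 19 = 16 ≥ 3 — no move.
  1: 1 XOR 19 = 18 ≥ 1 — no move.
  4: 4 XOR 19 = 23 ≥ 4 — no move.
That gives 1 winning move.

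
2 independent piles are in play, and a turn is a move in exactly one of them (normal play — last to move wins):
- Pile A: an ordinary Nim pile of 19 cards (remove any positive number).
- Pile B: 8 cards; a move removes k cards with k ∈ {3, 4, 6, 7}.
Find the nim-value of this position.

17

Pile A is a plain Nim pile of size 19, so its Grundy value is 19.
Grundy values for pile B (subtraction set {3, 4, 6, 7}):
k:     0  1  2  3  4  5  6  7  8
g(k):  0  0  0  1  1  1  2  2  2
So g(8) = 2.
By the Sprague-Grundy theorem, the Grundy value of a sum of independent games is the XOR of the component values.
Combined value = 19 XOR 2 = 17.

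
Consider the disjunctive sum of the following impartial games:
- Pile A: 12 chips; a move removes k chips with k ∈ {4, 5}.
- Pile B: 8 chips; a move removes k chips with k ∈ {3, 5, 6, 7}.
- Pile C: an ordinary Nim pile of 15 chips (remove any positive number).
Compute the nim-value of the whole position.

13

Build the Grundy sequence for pile A with g(k) = mex{g(k−s) : s ∈ {4, 5}, s ≤ k}:
k:     0  1  2  3  4  5  6  7  8  9 10 11 12
g(k):  0  0  0  0  1  1  1  1  2  0  0  0  0
So g(12) = 0.
Build the Grundy sequence for pile B with g(k) = mex{g(k−s) : s ∈ {3, 5, 6, 7}, s ≤ k}:
g(0) = mex{} = 0
g(1) = mex{} = 0
g(2) = mex{} = 0
g(3) = mex{0} = 1
g(4) = mex{0} = 1
g(5) = mex{0} = 1
g(6) = mex{0,1} = 2
g(7) = mex{0,1} = 2
g(8) = mex{0,1} = 2
So g(8) = 2.
Pile C is a plain Nim pile of size 15, so its Grundy value is 15.
By the Sprague-Grundy theorem, the Grundy value of a sum of independent games is the XOR of the component values.
Combined value = 0 XOR 2 XOR 15 = 13.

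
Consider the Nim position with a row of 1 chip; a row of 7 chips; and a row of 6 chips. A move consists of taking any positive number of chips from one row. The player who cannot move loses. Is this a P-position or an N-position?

P-position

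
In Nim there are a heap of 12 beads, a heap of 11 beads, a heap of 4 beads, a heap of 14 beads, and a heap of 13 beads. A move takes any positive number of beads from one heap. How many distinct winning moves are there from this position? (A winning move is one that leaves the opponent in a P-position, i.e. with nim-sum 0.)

Compute the nim-sum pairwise:
12 XOR 11 = 7
7 XOR 4 = 3
3 XOR 14 = 13
13 XOR 13 = 0
The nim-sum is already 0, so every move leaves a nonzero nim-sum — there are no winning moves.

0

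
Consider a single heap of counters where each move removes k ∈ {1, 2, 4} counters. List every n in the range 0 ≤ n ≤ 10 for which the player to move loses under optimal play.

Build the Grundy sequence with g(k) = mex{g(k−s) : s ∈ {1, 2, 4}, s ≤ k}:
k:     0  1  2  3  4  5  6  7  8  9 10
g(k):  0  1  2  0  1  2  0  1  2  0  1
The P-positions (g = 0) in 0..10 are 0, 3, 6, 9.

0, 3, 6, 9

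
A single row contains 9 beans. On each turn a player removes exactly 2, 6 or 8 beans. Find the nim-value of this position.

Grundy values for subtraction set {2, 6, 8}:
k:     0  1  2  3  4  5  6  7  8  9
g(k):  0  0  1  1  0  0  1  1  2  2
So g(9) = 2.

2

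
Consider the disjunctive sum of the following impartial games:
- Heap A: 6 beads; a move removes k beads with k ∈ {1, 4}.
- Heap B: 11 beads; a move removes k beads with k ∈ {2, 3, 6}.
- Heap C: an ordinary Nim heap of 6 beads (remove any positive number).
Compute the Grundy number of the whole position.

Build the Grundy sequence for heap A with g(k) = mex{g(k−s) : s ∈ {1, 4}, s ≤ k}:
k:     0  1  2  3  4  5  6
g(k):  0  1  0  1  2  0  1
So g(6) = 1.
For heap B, compute g(0), g(1), … with moves {2, 3, 6}:
k:     0  1  2  3  4  5  6  7  8  9 10 11
g(k):  0  0  1  1  2  0  3  1  2  0  0  1
So g(11) = 1.
Heap C is a plain Nim heap of size 6, so its Grundy value is 6.
By the Sprague-Grundy theorem, the Grundy value of a sum of independent games is the XOR of the component values.
Combined value = 1 ⊕ 1 ⊕ 6 = 6.

6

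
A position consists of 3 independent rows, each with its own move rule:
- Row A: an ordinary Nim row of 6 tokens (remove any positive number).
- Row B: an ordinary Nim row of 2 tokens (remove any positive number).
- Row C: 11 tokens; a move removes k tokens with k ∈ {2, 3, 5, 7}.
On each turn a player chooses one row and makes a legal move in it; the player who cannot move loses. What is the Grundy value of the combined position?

5

Row A is a plain Nim row of size 6, so its Grundy value is 6.
Row B is a plain Nim row of size 2, so its Grundy value is 2.
For row C, compute g(0), g(1), … with moves {2, 3, 5, 7}:
k:     0  1  2  3  4  5  6  7  8  9 10 11
g(k):  0  0  1  1  2  2  3  3  4  0  0  1
So g(11) = 1.
The value of a disjunctive sum is the nim-sum of the parts.
Combined value = 6 XOR 2 XOR 1 = 5.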